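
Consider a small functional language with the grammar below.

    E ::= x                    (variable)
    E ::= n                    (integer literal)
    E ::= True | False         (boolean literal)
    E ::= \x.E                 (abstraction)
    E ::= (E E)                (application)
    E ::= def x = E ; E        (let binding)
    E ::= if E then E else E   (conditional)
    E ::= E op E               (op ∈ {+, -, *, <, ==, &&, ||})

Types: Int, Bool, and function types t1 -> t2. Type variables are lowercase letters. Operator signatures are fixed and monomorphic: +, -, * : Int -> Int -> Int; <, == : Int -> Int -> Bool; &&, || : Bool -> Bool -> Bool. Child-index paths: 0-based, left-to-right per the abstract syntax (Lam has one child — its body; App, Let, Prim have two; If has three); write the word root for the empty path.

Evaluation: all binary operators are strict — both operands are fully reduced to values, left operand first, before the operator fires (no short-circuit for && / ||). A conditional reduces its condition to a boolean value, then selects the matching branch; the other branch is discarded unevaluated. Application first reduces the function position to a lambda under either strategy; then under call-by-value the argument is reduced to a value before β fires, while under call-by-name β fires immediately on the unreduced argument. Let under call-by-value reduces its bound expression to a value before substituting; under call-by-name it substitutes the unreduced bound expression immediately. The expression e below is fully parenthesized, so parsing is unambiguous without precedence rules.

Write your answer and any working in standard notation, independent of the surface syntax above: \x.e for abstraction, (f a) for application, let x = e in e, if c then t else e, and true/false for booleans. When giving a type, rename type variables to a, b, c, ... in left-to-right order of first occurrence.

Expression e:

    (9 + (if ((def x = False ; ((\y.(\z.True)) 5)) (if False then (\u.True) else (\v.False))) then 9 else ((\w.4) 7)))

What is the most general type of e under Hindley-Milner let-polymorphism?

Working:
  unify Int ~ Int
let x : Bool
\z._ : b -> Bool
\y._ : a -> b -> Bool
  unify a -> b -> Bool ~ Int -> c
  unify a ~ Int
  unify b -> Bool ~ c
_ _ : b -> Bool
  unify Bool ~ Bool
\u._ : d -> Bool
\v._ : e -> Bool
  unify d -> Bool ~ e -> Bool
  unify d ~ e
  unify Bool ~ Bool
  unify b -> Bool ~ (e -> Bool) -> f
  unify b ~ e -> Bool
  unify Bool ~ f
_ _ : Bool
  unify Bool ~ Bool
\w._ : g -> Int
  unify g -> Int ~ Int -> h
  unify g ~ Int
  unify Int ~ h
_ _ : Int
  unify Int ~ Int
  unify Int ~ Int

Answer: Int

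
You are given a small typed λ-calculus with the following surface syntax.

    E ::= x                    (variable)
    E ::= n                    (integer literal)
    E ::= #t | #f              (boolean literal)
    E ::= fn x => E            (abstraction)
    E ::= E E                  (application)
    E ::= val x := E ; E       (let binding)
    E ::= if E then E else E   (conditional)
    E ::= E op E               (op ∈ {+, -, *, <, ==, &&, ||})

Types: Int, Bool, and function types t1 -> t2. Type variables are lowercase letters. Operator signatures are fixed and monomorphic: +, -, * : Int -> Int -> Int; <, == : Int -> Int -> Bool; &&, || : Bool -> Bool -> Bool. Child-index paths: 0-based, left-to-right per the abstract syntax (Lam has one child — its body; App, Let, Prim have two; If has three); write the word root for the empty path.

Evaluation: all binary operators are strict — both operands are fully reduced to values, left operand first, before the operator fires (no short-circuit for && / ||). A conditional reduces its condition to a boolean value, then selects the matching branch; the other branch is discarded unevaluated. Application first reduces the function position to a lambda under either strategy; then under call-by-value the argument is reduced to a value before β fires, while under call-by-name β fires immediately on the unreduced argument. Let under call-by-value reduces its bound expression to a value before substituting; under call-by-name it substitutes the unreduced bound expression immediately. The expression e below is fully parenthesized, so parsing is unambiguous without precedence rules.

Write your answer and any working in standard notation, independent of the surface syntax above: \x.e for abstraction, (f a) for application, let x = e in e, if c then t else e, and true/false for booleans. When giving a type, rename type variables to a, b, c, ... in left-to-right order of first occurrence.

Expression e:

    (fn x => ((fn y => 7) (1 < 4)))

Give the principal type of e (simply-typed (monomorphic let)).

Answer: a -> Int

Trace:
\y._ : b -> Int
  unify Int ~ Int
  unify Int ~ Int
  unify b -> Int ~ Bool -> c
  unify b ~ Bool
  unify Int ~ c
_ _ : Int
\x._ : a -> Int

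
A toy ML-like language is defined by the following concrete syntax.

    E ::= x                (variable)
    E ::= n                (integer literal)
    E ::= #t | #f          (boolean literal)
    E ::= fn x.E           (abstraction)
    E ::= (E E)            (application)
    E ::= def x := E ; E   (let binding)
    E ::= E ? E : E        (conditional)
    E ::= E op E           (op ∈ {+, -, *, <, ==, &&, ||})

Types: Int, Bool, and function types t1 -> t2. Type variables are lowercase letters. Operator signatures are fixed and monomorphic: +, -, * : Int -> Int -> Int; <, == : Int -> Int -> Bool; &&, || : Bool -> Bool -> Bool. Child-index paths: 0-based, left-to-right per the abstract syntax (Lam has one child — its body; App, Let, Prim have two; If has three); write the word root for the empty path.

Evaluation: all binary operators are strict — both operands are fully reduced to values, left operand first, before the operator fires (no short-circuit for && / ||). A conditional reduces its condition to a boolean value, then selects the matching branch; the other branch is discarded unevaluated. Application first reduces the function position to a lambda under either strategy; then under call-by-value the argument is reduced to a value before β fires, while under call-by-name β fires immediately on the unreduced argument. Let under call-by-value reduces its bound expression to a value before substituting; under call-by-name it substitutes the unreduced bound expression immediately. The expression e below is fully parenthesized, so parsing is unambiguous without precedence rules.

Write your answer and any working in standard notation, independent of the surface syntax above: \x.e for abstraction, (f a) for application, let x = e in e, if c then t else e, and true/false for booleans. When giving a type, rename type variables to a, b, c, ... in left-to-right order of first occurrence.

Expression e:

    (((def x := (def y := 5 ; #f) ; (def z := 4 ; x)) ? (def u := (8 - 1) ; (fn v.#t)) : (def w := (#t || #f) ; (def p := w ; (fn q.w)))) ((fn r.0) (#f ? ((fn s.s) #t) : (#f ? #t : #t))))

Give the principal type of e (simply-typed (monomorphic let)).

Trace:
let y : Int
let x : Bool
let z : Int
x : Bool
  unify Bool ~ Bool
  unify Int ~ Int
  unify Int ~ Int
let u : Int
\v._ : a -> Bool
  unify Bool ~ Bool
  unify Bool ~ Bool
let w : Bool
w : Bool
let p : Bool
w : Bool
\q._ : b -> Bool
  unify a -> Bool ~ b -> Bool
  unify a ~ b
  unify Bool ~ Bool
\r._ : c -> Int
  unify Bool ~ Bool
s : d
\s._ : d -> d
  unify d -> d ~ Bool -> e
  unify d ~ Bool
  unify Bool ~ e
_ _ : Bool
  unify Bool ~ Bool
  unify Bool ~ Bool
  unify Bool ~ Bool
  unify c -> Int ~ Bool -> f
  unify c ~ Bool
  unify Int ~ f
_ _ : Int
  unify b -> Bool ~ Int -> g
  unify b ~ Int
  unify Bool ~ g
_ _ : Bool

Answer: Bool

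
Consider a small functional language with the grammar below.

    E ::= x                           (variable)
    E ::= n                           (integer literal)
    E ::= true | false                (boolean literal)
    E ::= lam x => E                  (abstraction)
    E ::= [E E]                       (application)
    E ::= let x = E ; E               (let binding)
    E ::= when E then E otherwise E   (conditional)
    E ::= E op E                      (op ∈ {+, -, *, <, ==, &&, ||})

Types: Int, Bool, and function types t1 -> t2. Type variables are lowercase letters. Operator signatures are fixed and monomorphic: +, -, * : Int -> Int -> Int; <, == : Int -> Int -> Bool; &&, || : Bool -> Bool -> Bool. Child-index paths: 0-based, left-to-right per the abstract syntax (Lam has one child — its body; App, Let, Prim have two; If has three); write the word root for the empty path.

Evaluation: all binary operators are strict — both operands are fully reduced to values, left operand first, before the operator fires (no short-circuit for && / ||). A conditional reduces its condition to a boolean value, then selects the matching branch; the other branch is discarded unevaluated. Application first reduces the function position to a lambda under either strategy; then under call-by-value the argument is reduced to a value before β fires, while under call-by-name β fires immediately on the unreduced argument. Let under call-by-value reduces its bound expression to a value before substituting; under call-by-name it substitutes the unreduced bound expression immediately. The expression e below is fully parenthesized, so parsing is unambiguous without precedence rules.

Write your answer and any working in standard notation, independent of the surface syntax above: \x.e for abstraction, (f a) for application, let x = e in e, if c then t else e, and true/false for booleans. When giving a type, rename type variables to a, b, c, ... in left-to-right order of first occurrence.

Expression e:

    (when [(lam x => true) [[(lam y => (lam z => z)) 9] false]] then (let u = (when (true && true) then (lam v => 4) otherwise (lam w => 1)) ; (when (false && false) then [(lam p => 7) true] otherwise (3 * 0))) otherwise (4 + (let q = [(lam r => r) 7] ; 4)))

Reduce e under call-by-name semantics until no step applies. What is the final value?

Answer: 0

Working:
step 0: (if ((\x.true) (((\y.(\z.z)) 9) false)) then (let u = (if (true && true) then (\v.4) else (\w.1)) in (if (false && false) then ((\p.7) true) else (3 * 0))) else (4 + (let q = ((\r.r) 7) in 4)))
step 1: [beta@0] (if true then (let u = (if (true && true) then (\v.4) else (\w.1)) in (if (false && false) then ((\p.7) true) else (3 * 0))) else (4 + (let q = ((\r.r) 7) in 4)))
step 2: [if@root] (let u = (if (true && true) then (\v.4) else (\w.1)) in (if (false && false) then ((\p.7) true) else (3 * 0)))
step 3: [let@root] (if (false && false) then ((\p.7) true) else (3 * 0))
step 4: [delta@0] (if false then ((\p.7) true) else (3 * 0))
step 5: [if@root] (3 * 0)
step 6: [delta@root] 0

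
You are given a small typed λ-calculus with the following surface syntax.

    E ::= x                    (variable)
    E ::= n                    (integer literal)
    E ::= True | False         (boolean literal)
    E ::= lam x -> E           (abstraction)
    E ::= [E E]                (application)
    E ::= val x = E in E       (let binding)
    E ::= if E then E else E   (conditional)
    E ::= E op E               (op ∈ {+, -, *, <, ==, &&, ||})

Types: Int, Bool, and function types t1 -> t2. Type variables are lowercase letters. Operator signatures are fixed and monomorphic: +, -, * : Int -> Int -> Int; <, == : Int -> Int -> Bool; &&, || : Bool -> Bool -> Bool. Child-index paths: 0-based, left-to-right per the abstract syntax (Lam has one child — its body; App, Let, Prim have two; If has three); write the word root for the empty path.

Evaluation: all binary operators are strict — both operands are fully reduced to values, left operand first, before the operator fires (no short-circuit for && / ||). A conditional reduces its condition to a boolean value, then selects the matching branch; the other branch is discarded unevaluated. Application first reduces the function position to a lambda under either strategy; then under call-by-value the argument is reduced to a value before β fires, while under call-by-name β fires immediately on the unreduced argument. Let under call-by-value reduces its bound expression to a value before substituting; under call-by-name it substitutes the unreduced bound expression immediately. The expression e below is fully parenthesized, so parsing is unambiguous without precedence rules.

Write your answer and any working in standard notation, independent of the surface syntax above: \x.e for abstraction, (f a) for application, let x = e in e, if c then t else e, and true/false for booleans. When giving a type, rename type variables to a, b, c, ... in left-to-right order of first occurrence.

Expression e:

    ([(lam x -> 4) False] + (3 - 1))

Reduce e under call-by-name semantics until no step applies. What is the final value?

Answer: 6

Trace:
step 0: (((\x.4) false) + (3 - 1))
step 1: [beta@0] (4 + (3 - 1))
step 2: [delta@1] (4 + 2)
step 3: [delta@root] 6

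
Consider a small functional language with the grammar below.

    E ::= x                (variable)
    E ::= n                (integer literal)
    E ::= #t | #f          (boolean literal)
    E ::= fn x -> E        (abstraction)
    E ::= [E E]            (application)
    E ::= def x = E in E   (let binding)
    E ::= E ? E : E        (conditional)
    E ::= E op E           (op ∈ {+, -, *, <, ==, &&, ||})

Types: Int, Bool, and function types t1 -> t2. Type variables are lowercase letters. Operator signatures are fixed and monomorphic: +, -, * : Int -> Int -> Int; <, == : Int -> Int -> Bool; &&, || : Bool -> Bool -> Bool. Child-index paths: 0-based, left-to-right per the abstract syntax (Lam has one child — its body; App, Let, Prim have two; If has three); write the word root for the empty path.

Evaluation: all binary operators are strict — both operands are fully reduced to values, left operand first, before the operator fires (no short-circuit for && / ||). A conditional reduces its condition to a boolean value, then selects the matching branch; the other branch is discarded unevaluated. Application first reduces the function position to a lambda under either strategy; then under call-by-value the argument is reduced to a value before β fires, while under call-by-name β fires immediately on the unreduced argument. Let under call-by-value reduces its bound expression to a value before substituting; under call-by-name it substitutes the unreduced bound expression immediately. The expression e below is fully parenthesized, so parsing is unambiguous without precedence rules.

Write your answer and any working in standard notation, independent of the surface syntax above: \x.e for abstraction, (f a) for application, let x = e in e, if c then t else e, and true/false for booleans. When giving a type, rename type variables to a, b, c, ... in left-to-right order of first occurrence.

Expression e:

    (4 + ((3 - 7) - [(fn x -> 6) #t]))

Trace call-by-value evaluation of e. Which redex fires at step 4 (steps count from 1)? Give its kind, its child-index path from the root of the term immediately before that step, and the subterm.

Answer: delta at root : (4 + -10)

Working:
step 0: (4 + ((3 - 7) - ((\x.6) true)))
step 1: [delta@1.0] (4 + (-4 - ((\x.6) true)))
step 2: [beta@1.1] (4 + (-4 - 6))
step 3: [delta@1] (4 + -10)
step 4: [delta@root] -6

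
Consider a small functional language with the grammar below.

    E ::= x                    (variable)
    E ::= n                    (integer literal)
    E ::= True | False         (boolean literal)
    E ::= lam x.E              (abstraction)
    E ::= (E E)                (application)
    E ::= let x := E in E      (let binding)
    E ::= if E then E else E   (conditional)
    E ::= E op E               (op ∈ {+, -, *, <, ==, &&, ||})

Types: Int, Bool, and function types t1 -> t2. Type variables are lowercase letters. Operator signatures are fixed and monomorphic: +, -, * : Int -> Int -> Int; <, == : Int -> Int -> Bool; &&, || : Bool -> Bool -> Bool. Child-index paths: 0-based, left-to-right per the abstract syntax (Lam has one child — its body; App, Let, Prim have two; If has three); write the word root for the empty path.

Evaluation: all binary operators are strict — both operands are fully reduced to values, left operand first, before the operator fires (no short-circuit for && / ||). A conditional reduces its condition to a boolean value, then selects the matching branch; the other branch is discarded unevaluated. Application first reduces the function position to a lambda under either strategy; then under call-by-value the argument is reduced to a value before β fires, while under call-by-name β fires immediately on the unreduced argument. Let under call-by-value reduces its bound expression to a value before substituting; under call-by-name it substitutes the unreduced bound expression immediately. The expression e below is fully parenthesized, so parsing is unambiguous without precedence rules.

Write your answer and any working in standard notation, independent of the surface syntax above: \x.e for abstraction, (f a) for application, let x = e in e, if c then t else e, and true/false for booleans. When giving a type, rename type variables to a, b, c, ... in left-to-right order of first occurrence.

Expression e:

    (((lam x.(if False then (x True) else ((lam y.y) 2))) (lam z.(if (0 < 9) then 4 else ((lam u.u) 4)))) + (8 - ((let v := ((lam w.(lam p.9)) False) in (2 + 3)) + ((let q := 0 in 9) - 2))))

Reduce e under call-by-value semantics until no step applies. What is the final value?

Answer: -2

Trace:
step 0: (((\x.(if false then (x true) else ((\y.y) 2))) (\z.(if (0 < 9) then 4 else ((\u.u) 4)))) + (8 - ((let v = ((\w.(\p.9)) false) in (2 + 3)) + ((let q = 0 in 9) - 2))))
step 1: [beta@0] ((if false then ((\z.(if (0 < 9) then 4 else ((\u.u) 4))) true) else ((\y.y) 2)) + (8 - ((let v = ((\w.(\p.9)) false) in (2 + 3)) + ((let q = 0 in 9) - 2))))
step 2: [if@0] (((\y.y) 2) + (8 - ((let v = ((\w.(\p.9)) false) in (2 + 3)) + ((let q = 0 in 9) - 2))))
step 3: [beta@0] (2 + (8 - ((let v = ((\w.(\p.9)) false) in (2 + 3)) + ((let q = 0 in 9) - 2))))
step 4: [beta@1.1.0.0] (2 + (8 - ((let v = (\p.9) in (2 + 3)) + ((let q = 0 in 9) - 2))))
step 5: [let@1.1.0] (2 + (8 - ((2 + 3) + ((let q = 0 in 9) - 2))))
step 6: [delta@1.1.0] (2 + (8 - (5 + ((let q = 0 in 9) - 2))))
step 7: [let@1.1.1.0] (2 + (8 - (5 + (9 - 2))))
step 8: [delta@1.1.1] (2 + (8 - (5 + 7)))
step 9: [delta@1.1] (2 + (8 - 12))
step 10: [delta@1] (2 + -4)
step 11: [delta@root] -2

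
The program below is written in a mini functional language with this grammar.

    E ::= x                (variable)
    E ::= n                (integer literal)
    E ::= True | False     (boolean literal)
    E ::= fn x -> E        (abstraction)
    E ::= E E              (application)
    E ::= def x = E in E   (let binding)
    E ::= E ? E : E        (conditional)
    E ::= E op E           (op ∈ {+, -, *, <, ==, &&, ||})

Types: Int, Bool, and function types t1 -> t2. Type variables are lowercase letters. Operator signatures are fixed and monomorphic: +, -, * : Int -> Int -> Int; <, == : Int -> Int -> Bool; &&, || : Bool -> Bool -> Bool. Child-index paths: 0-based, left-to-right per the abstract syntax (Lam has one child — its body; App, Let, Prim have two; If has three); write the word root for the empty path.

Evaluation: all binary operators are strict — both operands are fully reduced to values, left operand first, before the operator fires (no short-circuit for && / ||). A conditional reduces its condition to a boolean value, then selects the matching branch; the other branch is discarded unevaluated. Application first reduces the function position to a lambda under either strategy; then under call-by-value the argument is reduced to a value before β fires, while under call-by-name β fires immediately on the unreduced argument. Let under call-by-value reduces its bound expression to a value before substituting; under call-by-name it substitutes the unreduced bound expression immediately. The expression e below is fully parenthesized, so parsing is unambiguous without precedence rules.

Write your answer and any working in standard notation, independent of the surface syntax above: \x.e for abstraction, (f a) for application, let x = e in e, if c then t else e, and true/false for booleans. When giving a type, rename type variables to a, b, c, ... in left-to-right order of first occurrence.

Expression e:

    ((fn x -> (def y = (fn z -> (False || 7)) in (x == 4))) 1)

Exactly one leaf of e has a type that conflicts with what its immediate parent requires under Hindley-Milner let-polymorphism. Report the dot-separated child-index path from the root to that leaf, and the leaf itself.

Derivation:
  unify Bool ~ Bool
  unify Int ~ Bool
  FAIL: mismatch Int ~ Bool

Answer: 0.0.0.0.1 : 7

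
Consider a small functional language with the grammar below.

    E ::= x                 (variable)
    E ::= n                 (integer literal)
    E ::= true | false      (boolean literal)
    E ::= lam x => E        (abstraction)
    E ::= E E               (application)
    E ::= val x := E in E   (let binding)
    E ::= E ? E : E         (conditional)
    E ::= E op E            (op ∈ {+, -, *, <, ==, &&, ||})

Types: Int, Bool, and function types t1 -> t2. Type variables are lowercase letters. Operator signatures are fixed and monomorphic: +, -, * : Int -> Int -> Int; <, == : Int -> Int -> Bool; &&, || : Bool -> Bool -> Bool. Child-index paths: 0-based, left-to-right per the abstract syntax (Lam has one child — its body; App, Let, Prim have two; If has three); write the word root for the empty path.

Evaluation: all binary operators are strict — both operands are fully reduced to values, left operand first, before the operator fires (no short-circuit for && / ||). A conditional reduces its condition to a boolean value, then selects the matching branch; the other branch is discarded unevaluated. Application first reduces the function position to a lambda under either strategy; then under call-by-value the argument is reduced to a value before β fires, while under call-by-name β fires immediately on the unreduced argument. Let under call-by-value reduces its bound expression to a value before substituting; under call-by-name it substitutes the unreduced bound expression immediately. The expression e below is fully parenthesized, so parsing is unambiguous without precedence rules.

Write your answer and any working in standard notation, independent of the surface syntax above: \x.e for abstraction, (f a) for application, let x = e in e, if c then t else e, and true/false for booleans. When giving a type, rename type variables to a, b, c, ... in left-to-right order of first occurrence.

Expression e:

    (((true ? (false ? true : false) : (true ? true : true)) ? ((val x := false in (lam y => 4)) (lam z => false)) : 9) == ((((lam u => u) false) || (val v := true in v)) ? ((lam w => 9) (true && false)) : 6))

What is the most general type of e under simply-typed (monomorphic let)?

Working:
  unify Bool ~ Bool
  unify Bool ~ Bool
  unify Bool ~ Bool
  unify Bool ~ Bool
  unify Bool ~ Bool
  unify Bool ~ Bool
  unify Bool ~ Bool
let x : Bool
\y._ : a -> Int
\z._ : b -> Bool
  unify a -> Int ~ (b -> Bool) -> c
  unify a ~ b -> Bool
  unify Int ~ c
_ _ : Int
  unify Int ~ Int
  unify Int ~ Int
u : d
\u._ : d -> d
  unify d -> d ~ Bool -> e
  unify d ~ Bool
  unify Bool ~ e
_ _ : Bool
  unify Bool ~ Bool
let v : Bool
v : Bool
  unify Bool ~ Bool
  unify Bool ~ Bool
\w._ : f -> Int
  unify Bool ~ Bool
  unify Bool ~ Bool
  unify f -> Int ~ Bool -> g
  unify f ~ Bool
  unify Int ~ g
_ _ : Int
  unify Int ~ Int
  unify Int ~ Int

Answer: Bool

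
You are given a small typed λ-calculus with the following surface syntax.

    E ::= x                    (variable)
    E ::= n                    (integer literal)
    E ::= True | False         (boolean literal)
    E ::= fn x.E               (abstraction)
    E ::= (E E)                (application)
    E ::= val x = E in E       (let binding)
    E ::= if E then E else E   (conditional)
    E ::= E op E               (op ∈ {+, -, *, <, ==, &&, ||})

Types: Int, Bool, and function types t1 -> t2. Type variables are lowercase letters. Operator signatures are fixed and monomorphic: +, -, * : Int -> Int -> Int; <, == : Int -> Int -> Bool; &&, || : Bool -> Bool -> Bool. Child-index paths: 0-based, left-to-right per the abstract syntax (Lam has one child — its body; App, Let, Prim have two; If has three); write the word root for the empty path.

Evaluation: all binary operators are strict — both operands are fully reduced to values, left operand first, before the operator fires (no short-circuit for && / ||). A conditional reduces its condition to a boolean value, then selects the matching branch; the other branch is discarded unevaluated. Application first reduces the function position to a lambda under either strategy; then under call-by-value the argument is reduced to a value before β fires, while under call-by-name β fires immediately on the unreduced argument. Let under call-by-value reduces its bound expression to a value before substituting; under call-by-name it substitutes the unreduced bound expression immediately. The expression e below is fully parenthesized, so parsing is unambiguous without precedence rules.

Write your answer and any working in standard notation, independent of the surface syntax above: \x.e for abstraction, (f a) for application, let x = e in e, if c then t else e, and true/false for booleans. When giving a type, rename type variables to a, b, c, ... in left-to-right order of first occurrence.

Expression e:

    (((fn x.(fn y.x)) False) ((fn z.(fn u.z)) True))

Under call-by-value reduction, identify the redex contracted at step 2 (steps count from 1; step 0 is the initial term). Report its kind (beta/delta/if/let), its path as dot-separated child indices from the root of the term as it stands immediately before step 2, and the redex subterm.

Answer: beta at 1 : ((\z.(\u.z)) true)

Derivation:
step 0: (((\x.(\y.x)) false) ((\z.(\u.z)) true))
step 1: [beta@0] ((\y.false) ((\z.(\u.z)) true))
step 2: [beta@1] ((\y.false) (\u.true))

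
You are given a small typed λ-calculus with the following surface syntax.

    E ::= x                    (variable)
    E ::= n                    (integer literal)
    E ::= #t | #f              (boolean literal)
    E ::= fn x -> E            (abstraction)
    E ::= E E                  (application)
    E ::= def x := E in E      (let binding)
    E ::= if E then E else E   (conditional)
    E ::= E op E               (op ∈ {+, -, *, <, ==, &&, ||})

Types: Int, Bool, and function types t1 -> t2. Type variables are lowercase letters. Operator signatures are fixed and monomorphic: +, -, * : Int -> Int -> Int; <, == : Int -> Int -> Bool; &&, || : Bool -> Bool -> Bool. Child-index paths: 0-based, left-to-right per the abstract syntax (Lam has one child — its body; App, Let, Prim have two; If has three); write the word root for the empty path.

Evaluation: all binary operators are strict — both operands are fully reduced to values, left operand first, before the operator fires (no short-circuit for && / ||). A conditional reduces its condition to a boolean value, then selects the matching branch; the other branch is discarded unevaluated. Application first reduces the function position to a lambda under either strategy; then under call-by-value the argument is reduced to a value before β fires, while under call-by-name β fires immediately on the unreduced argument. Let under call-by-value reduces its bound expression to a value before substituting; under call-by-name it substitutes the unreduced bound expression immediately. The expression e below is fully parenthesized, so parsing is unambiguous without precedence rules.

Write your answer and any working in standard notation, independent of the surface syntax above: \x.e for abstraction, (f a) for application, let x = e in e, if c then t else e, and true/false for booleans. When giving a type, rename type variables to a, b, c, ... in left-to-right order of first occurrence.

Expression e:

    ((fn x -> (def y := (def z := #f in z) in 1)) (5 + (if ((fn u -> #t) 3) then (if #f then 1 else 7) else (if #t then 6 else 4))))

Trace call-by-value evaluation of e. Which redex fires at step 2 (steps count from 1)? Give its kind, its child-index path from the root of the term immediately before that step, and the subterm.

Answer: if at 1.1 : (if true then (if false then 1 else 7) else (if true then 6 else 4))

Working:
step 0: ((\x.(let y = (let z = false in z) in 1)) (5 + (if ((\u.true) 3) then (if false then 1 else 7) else (if true then 6 else 4))))
step 1: [beta@1.1.0] ((\x.(let y = (let z = false in z) in 1)) (5 + (if true then (if false then 1 else 7) else (if true then 6 else 4))))
step 2: [if@1.1] ((\x.(let y = (let z = false in z) in 1)) (5 + (if false then 1 else 7)))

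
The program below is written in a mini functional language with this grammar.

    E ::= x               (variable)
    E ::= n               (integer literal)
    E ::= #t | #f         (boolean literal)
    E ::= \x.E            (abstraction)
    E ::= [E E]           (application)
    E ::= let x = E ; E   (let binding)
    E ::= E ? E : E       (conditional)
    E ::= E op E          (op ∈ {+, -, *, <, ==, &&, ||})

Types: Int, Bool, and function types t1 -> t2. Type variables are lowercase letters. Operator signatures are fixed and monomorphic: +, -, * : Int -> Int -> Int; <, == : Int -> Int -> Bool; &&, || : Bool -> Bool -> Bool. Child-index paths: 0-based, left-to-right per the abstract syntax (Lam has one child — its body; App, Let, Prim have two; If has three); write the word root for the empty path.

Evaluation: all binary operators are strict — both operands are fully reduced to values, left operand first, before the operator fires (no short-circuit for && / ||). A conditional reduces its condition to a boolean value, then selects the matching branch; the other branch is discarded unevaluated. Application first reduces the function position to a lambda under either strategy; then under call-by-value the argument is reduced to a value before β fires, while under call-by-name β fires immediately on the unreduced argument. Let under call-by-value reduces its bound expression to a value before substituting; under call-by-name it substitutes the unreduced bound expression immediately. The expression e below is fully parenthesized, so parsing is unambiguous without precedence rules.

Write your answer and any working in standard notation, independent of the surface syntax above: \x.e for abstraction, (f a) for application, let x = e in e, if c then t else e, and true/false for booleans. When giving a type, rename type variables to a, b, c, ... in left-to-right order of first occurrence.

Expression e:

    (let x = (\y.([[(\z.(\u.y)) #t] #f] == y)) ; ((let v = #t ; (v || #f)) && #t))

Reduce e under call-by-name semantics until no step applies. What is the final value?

Answer: true

Working:
step 0: (let x = (\y.((((\z.(\u.y)) true) false) == y)) in ((let v = true in (v || false)) && true))
step 1: [let@root] ((let v = true in (v || false)) && true)
step 2: [let@0] ((true || false) && true)
step 3: [delta@0] (true && true)
step 4: [delta@root] true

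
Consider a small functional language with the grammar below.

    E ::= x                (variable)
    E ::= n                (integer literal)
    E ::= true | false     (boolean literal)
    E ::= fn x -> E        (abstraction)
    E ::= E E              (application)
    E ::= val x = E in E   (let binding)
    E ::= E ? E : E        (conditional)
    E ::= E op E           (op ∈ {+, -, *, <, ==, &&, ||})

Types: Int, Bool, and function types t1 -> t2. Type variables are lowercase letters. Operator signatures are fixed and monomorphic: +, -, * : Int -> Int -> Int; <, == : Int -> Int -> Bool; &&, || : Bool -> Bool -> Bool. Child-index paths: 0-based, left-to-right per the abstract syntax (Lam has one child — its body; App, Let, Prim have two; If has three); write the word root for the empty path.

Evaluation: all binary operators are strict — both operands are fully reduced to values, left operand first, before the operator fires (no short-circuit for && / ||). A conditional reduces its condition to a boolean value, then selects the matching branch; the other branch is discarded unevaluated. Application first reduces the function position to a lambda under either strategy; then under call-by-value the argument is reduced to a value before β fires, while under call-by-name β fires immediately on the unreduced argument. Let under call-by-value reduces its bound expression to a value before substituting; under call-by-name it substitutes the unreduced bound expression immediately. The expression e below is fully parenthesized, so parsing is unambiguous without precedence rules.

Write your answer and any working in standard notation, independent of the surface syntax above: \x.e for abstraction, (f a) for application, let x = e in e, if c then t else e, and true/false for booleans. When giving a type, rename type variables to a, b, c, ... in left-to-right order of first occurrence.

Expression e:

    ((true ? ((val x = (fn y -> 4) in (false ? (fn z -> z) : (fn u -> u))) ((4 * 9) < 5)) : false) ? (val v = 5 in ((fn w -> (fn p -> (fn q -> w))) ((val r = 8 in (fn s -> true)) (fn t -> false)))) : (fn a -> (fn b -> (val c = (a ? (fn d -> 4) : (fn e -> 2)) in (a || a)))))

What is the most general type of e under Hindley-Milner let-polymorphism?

Answer: Bool -> a -> Bool

Working:
  unify Bool ~ Bool
\y._ : a -> Int
let x : forall. a -> Int
  unify Bool ~ Bool
z : b
\z._ : b -> b
u : c
\u._ : c -> c
  unify b -> b ~ c -> c
  unify b ~ c
  unify c ~ c
  unify Int ~ Int
  unify Int ~ Int
  unify Int ~ Int
  unify Int ~ Int
  unify c -> c ~ Bool -> d
  unify c ~ Bool
  unify Bool ~ d
_ _ : Bool
  unify Bool ~ Bool
  unify Bool ~ Bool
let v : Int
w : e
\q._ : g -> e
\p._ : f -> g -> e
\w._ : e -> f -> g -> e
let r : Int
\s._ : h -> Bool
\t._ : i -> Bool
  unify h -> Bool ~ (i -> Bool) -> j
  unify h ~ i -> Bool
  unify Bool ~ j
_ _ : Bool
  unify e -> f -> g -> e ~ Bool -> k
  unify e ~ Bool
  unify f -> g -> Bool ~ k
_ _ : f -> g -> Bool
a : l
  unify l ~ Bool
\d._ : n -> Int
\e._ : o -> Int
  unify n -> Int ~ o -> Int
  unify n ~ o
  unify Int ~ Int
let c : forall. o -> Int
a : Bool
  unify Bool ~ Bool
a : Bool
  unify Bool ~ Bool
\b._ : m -> Bool
\a._ : Bool -> m -> Bool
  unify f -> g -> Bool ~ Bool -> m -> Bool
  unify f ~ Bool
  unify g -> Bool ~ m -> Bool
  unify g ~ m
  unify Bool ~ Bool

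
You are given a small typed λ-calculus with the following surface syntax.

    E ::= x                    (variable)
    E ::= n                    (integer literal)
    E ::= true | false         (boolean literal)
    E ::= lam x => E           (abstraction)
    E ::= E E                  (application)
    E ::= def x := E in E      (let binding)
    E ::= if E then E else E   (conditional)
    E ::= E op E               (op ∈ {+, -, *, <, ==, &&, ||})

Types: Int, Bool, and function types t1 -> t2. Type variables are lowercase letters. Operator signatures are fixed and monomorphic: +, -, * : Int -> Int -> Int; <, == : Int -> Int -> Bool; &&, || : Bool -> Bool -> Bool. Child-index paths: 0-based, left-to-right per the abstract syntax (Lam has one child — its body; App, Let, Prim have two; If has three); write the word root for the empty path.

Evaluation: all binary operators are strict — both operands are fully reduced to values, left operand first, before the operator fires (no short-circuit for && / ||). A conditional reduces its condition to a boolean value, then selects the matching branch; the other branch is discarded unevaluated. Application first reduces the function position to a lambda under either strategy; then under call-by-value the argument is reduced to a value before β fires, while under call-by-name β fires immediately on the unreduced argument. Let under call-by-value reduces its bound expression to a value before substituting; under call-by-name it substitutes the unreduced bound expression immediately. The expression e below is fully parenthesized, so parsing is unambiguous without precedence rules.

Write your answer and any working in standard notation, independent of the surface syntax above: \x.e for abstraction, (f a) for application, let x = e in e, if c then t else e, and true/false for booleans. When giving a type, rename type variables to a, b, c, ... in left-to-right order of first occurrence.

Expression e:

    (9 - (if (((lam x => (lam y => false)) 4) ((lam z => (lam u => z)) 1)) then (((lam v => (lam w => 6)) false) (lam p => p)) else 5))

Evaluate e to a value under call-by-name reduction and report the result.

Answer: 4

Trace:
step 0: (9 - (if (((\x.(\y.false)) 4) ((\z.(\u.z)) 1)) then (((\v.(\w.6)) false) (\p.p)) else 5))
step 1: [beta@1.0.0] (9 - (if ((\y.false) ((\z.(\u.z)) 1)) then (((\v.(\w.6)) false) (\p.p)) else 5))
step 2: [beta@1.0] (9 - (if false then (((\v.(\w.6)) false) (\p.p)) else 5))
step 3: [if@1] (9 - 5)
step 4: [delta@root] 4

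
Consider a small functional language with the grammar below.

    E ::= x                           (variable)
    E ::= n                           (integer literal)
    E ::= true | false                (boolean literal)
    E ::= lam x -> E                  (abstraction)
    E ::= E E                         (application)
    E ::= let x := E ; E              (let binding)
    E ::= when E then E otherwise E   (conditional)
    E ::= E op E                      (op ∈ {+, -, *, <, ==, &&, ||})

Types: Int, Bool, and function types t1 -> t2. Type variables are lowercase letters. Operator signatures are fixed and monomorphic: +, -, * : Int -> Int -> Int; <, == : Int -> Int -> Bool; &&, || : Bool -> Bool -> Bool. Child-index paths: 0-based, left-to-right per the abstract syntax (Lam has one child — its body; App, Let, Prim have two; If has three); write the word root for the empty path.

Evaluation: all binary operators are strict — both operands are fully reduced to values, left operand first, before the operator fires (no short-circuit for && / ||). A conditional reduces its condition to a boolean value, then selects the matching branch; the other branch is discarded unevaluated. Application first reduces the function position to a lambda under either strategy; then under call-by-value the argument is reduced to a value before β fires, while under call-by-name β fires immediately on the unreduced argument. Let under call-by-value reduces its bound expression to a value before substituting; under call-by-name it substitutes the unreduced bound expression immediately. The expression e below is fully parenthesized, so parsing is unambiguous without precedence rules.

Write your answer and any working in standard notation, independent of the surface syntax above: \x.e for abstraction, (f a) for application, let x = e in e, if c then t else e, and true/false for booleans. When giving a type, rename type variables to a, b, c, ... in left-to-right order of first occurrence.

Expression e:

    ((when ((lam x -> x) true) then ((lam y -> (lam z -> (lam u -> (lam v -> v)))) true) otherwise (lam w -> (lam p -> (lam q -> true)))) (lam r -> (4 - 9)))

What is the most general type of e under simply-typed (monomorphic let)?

Working:
x : a
\x._ : a -> a
  unify a -> a ~ Bool -> b
  unify a ~ Bool
  unify Bool ~ b
_ _ : Bool
  unify Bool ~ Bool
v : f
\v._ : f -> f
\u._ : e -> f -> f
\z._ : d -> e -> f -> f
\y._ : c -> d -> e -> f -> f
  unify c -> d -> e -> f -> f ~ Bool -> g
  unify c ~ Bool
  unify d -> e -> f -> f ~ g
_ _ : d -> e -> f -> f
\q._ : j -> Bool
\p._ : i -> j -> Bool
\w._ : h -> i -> j -> Bool
  unify d -> e -> f -> f ~ h -> i -> j -> Bool
  unify d ~ h
  unify e -> f -> f ~ i -> j -> Bool
  unify e ~ i
  unify f -> f ~ j -> Bool
  unify f ~ j
  unify j ~ Bool
  unify Int ~ Int
  unify Int ~ Int
\r._ : k -> Int
  unify h -> i -> Bool -> Bool ~ (k -> Int) -> l
  unify h ~ k -> Int
  unify i -> Bool -> Bool ~ l
_ _ : i -> Bool -> Bool

Answer: a -> Bool -> Bool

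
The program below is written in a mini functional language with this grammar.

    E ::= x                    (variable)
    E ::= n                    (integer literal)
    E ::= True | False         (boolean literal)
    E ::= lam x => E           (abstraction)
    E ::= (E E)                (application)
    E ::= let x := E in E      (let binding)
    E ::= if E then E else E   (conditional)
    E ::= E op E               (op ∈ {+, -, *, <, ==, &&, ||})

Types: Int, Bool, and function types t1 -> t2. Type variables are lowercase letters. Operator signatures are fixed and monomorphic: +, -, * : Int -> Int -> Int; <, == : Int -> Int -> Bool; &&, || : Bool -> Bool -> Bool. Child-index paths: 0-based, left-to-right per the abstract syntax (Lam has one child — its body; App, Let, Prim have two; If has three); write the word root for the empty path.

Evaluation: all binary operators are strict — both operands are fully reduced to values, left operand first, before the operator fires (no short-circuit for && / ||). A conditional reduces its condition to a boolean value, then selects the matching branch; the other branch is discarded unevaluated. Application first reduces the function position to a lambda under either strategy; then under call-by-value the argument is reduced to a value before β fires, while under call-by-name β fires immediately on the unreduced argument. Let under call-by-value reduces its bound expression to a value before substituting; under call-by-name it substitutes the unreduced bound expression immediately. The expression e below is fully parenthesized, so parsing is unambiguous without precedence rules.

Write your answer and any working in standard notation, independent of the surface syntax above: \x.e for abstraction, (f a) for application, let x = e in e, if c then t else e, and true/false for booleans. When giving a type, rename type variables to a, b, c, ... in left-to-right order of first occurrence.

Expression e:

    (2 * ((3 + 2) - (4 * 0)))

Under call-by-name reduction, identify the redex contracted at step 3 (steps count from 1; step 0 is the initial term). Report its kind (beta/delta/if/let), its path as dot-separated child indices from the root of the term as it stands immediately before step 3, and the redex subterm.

Derivation:
step 0: (2 * ((3 + 2) - (4 * 0)))
step 1: [delta@1.0] (2 * (5 - (4 * 0)))
step 2: [delta@1.1] (2 * (5 - 0))
step 3: [delta@1] (2 * 5)

Answer: delta at 1 : (5 - 0)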